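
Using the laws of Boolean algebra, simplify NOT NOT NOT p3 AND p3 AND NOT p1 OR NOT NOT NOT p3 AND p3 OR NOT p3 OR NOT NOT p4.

NOT p3 OR p4

NOT NOT NOT p3 AND p3 AND NOT p1 OR NOT NOT NOT p3 AND p3 OR NOT p3 OR NOT NOT p4
= NOT NOT NOT p3 AND p3 OR NOT p3 OR NOT NOT p4   (absorption)
= NOT p3 AND p3 OR NOT p3 OR NOT NOT p4   (double negation)
= NOT p3 OR NOT NOT p4   (complement / identity)
= NOT p3 OR p4   (double negation)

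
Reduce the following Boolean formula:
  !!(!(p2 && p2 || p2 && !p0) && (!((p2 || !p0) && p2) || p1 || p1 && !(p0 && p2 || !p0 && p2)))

!!(!(p2 && p2 || p2 && !p0) && (!((p2 || !p0) && p2) || p1 || p1 && !(p0 && p2 || !p0 && p2)))
= !!(!((p2 || !p0) && p2) && (!((p2 || !p0) && p2) || p1 || p1 && !(p0 && p2 || !p0 && p2)))   — distribution
= !!(!((p2 || !p0) && p2) && (!((p2 || !p0) && p2) || p1 || p1 && !p2))   — distribution
= !!(!((p2 || !p0) && p2) && (!((p2 || !p0) && p2) || p1))   — absorption
= !!!((p2 || !p0) && p2)   — absorption
= !!!p2   — absorption
= !p2   — double negation

!p2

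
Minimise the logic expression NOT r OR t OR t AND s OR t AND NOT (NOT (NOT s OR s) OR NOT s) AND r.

NOT r OR t

NOT r OR t OR t AND s OR t AND NOT (NOT (NOT s OR s) OR NOT s) AND r
= NOT r OR t OR t AND s OR t AND (NOT s OR s) AND s AND r
= NOT r OR t OR t AND s OR t AND s AND r
= NOT r OR t OR t AND s
= NOT r OR t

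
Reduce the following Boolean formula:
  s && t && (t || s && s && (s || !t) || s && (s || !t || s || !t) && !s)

s && t

s && t && (t || s && s && (s || !t) || s && (s || !t || s || !t) && !s)
= s && t && (t || s && s && (s || !t) || s && (s || !t) && !s)   (idempotence)
= s && t && (t || s && (s || !t))   (distribution)
= s && t && (t || s)   (absorption)
= s && t   (absorption)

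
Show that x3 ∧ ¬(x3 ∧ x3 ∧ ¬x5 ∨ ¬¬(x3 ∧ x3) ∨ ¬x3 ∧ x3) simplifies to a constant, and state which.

x3 ∧ ¬(x3 ∧ x3 ∧ ¬x5 ∨ ¬¬(x3 ∧ x3) ∨ ¬x3 ∧ x3)
= x3 ∧ ¬(x3 ∧ x3 ∧ ¬x5 ∨ x3 ∧ x3 ∨ ¬x3 ∧ x3)   (double negation)
= x3 ∧ ¬(x3 ∧ x3 ∨ ¬x3 ∧ x3)   (absorption)
= x3 ∧ ¬x3   (distribution)
= False   (complement)

False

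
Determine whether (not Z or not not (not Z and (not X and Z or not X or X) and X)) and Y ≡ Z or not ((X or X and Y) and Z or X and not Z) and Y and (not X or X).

E1: (not Z or not not (not Z and (not X and Z or not X or X) and X)) and Y
    = (not Z or not not (not Z and (not X or X) and X)) and Y   (absorption)
    = (not Z or not not (not Z and X)) and Y   (complement / identity)
    = (not Z or not Z and X) and Y   (double negation)
    = not Z and Y   (absorption)
E2: Z or not ((X or X and Y) and Z or X and not Z) and Y and (not X or X)
    = Z or not ((X or X and Y) and Z or X and not Z) and Y   (complement / identity)
    = Z or not (X and Z or X and not Z) and Y   (absorption)
    = Z or not X and Y   (distribution)
These differ: at X=0, Y=1, Z=1, E1 = 0 but E2 = 1.

No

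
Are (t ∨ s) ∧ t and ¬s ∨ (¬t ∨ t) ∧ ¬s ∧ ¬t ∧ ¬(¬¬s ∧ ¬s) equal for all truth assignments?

No

E1: (t ∨ s) ∧ t
    = t   — absorption
E2: ¬s ∨ (¬t ∨ t) ∧ ¬s ∧ ¬t ∧ ¬(¬¬s ∧ ¬s)
    = ¬s ∨ (¬t ∨ t) ∧ ¬s ∧ ¬t ∧ (¬s ∨ s)   — De Morgan
    = ¬s ∨ (¬t ∨ t) ∧ ¬s ∧ ¬t   — complement / identity
    = ¬s ∨ ¬s ∧ ¬t   — complement / identity
    = ¬s   — absorption
These differ: at s=0, t=0, E1 = 0 but E2 = 1.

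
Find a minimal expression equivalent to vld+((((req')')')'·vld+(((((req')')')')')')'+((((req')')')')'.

vld+req'

vld+((((req')')')'·vld+(((((req')')')')')')'+((((req')')')')'
= vld+((((req')')')'·vld+(((req')')')')'+((((req')')')')'
= vld+((((req')')')')'+((((req')')')')'
= vld+((((req')')')')'
= vld+((req')')'
= vld+req'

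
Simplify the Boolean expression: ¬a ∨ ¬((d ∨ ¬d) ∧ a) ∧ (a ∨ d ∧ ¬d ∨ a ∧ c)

¬a

¬a ∨ ¬((d ∨ ¬d) ∧ a) ∧ (a ∨ d ∧ ¬d ∨ a ∧ c)
= ¬a ∨ ¬((d ∨ ¬d) ∧ a) ∧ (a ∨ a ∧ c)   — complement / identity
= ¬a ∨ ¬a ∧ (a ∨ a ∧ c)   — complement / identity
= ¬a ∨ ¬a ∧ a   — absorption
= ¬a   — complement / identity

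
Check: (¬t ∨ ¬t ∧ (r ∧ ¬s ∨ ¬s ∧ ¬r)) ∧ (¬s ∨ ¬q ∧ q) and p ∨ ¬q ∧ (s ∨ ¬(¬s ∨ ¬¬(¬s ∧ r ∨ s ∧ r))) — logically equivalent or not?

No

E1: (¬t ∨ ¬t ∧ (r ∧ ¬s ∨ ¬s ∧ ¬r)) ∧ (¬s ∨ ¬q ∧ q)
    = (¬t ∨ ¬t ∧ ¬s) ∧ (¬s ∨ ¬q ∧ q)
    = (¬t ∨ ¬t ∧ ¬s) ∧ ¬s
    = ¬t ∧ ¬s
E2: p ∨ ¬q ∧ (s ∨ ¬(¬s ∨ ¬¬(¬s ∧ r ∨ s ∧ r)))
    = p ∨ ¬q ∧ (s ∨ ¬(¬s ∨ ¬¬r))
    = p ∨ ¬q ∧ (s ∨ s ∧ ¬r)
    = p ∨ ¬q ∧ s
These differ: at p=1, q=0, r=0, s=1, t=1, E1 = 0 but E2 = 1.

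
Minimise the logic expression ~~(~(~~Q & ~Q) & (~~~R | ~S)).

~~(~(~~Q & ~Q) & (~~~R | ~S))
= ~(~~Q & ~Q) & (~~~R | ~S)
= (~Q | Q) & (~~~R | ~S)
= ~~~R | ~S
= ~R | ~S

~R | ~S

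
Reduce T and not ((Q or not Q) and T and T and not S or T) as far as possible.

T and not ((Q or not Q) and T and T and not S or T)
= T and not (T and T and not S or T)   (complement / identity)
= T and not (T and not S or T)   (idempotence)
= T and not T   (absorption)
= False   (complement)

False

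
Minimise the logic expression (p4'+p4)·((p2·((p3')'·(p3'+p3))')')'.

p2·p3'

(p4'+p4)·((p2·((p3')'·(p3'+p3))')')'
= (p4'+p4)·((p2·((p3')')')')'   (complement / identity)
= (p4'+p4)·p2·((p3')')'   (double negation)
= (p4'+p4)·p2·p3'   (double negation)
= p2·p3'   (complement / identity)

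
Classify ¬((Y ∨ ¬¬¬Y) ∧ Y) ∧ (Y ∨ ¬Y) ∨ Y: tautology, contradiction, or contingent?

¬((Y ∨ ¬¬¬Y) ∧ Y) ∧ (Y ∨ ¬Y) ∨ Y
= ¬((Y ∨ ¬¬¬Y) ∧ Y) ∨ Y
= ¬((Y ∨ ¬Y) ∧ Y) ∨ Y
= ¬Y ∨ Y
= True

tautology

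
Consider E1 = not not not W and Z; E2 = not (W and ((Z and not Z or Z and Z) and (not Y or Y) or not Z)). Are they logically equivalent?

E1: not not not W and Z
    = not W and Z   (double negation)
E2: not (W and ((Z and not Z or Z and Z) and (not Y or Y) or not Z))
    = not (W and (Z and not Z or Z and Z or not Z))   (complement / identity)
    = not (W and (Z or not Z))   (distribution)
    = not W   (complement / identity)
These differ: at W=0, Y=0, Z=0, E1 = 0 but E2 = 1.

No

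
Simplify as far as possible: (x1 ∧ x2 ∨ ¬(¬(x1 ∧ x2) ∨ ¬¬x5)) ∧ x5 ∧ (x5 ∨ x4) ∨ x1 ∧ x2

(x1 ∧ x2 ∨ ¬(¬(x1 ∧ x2) ∨ ¬¬x5)) ∧ x5 ∧ (x5 ∨ x4) ∨ x1 ∧ x2
= (x1 ∧ x2 ∨ x1 ∧ x2 ∧ ¬x5) ∧ x5 ∧ (x5 ∨ x4) ∨ x1 ∧ x2
= x1 ∧ x2 ∧ x5 ∧ (x5 ∨ x4) ∨ x1 ∧ x2
= x1 ∧ x2 ∧ x5 ∨ x1 ∧ x2
= x1 ∧ x2

x1 ∧ x2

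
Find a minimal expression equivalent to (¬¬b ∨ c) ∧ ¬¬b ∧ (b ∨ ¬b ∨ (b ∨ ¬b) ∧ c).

(¬¬b ∨ c) ∧ ¬¬b ∧ (b ∨ ¬b ∨ (b ∨ ¬b) ∧ c)
= ¬¬b ∧ (b ∨ ¬b ∨ (b ∨ ¬b) ∧ c)
= ¬¬b ∧ (b ∨ ¬b)
= ¬¬b
= b

b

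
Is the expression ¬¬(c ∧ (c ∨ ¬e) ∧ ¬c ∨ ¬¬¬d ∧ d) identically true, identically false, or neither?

identically false

¬¬(c ∧ (c ∨ ¬e) ∧ ¬c ∨ ¬¬¬d ∧ d)
= c ∧ (c ∨ ¬e) ∧ ¬c ∨ ¬¬¬d ∧ d   — double negation
= c ∧ (c ∨ ¬e) ∧ ¬c ∨ ¬d ∧ d   — double negation
= c ∧ ¬c ∨ ¬d ∧ d   — absorption
= ¬d ∧ d   — complement / identity
= False   — complement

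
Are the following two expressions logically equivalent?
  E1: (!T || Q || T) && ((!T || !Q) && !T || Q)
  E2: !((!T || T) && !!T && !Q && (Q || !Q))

E1: (!T || Q || T) && ((!T || !Q) && !T || Q)
    = (!T || Q || T) && (!T || Q)   — absorption
    = !T || Q   — absorption
E2: !((!T || T) && !!T && !Q && (Q || !Q))
    = !(!!T && !Q && (Q || !Q))   — complement / identity
    = !(!!T && !Q)   — complement / identity
    = !T || Q   — De Morgan
Both reduce to !T || Q, so they are equivalent.

Yes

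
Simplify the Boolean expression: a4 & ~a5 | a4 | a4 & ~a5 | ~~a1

a4 | a1

a4 & ~a5 | a4 | a4 & ~a5 | ~~a1
= a4 & ~a5 | a4 | ~~a1   (absorption)
= a4 & ~a5 | a4 | a1   (double negation)
= a4 | a1   (absorption)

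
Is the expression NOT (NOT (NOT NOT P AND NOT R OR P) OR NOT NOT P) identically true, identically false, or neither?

identically false

NOT (NOT (NOT NOT P AND NOT R OR P) OR NOT NOT P)
= (NOT NOT P AND NOT R OR P) AND NOT P   [De Morgan]
= (P AND NOT R OR P) AND NOT P   [double negation]
= P AND NOT P   [absorption]
= FALSE   [complement]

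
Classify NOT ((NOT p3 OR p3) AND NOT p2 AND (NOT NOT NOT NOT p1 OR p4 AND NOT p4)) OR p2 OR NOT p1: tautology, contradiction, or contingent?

contingent

NOT ((NOT p3 OR p3) AND NOT p2 AND (NOT NOT NOT NOT p1 OR p4 AND NOT p4)) OR p2 OR NOT p1
= NOT ((NOT p3 OR p3) AND NOT p2 AND NOT NOT NOT NOT p1) OR p2 OR NOT p1   (complement / identity)
= NOT (NOT p2 AND NOT NOT NOT NOT p1) OR p2 OR NOT p1   (complement / identity)
= p2 OR NOT NOT NOT p1 OR p2 OR NOT p1   (De Morgan)
= p2 OR NOT p1 OR p2 OR NOT p1   (double negation)
= p2 OR NOT p1   (idempotence)
This depends on p1, p2, so it is not a constant.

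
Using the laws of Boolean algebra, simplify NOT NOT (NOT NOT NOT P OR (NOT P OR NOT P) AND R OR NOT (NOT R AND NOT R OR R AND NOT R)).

NOT NOT (NOT NOT NOT P OR (NOT P OR NOT P) AND R OR NOT (NOT R AND NOT R OR R AND NOT R))
= NOT NOT (NOT NOT NOT P OR (NOT P OR NOT P) AND R OR NOT NOT R)
= NOT NOT (NOT P OR (NOT P OR NOT P) AND R OR NOT NOT R)
= NOT NOT (NOT P OR NOT P AND R OR NOT NOT R)
= NOT NOT (NOT P OR NOT NOT R)
= NOT P OR NOT NOT R
= NOT P OR R

NOT P OR R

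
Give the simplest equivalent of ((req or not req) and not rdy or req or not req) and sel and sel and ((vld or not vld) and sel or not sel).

sel

((req or not req) and not rdy or req or not req) and sel and sel and ((vld or not vld) and sel or not sel)
= ((req or not req) and not rdy or req or not req) and sel and ((vld or not vld) and sel or not sel)   (idempotence)
= (req or not req) and sel and ((vld or not vld) and sel or not sel)   (absorption)
= sel and ((vld or not vld) and sel or not sel)   (complement / identity)
= sel and (sel or not sel)   (complement / identity)
= sel   (complement / identity)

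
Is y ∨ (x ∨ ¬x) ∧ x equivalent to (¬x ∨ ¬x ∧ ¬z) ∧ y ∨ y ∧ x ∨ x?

Yes

E1: y ∨ (x ∨ ¬x) ∧ x
    = y ∨ x   [complement / identity]
E2: (¬x ∨ ¬x ∧ ¬z) ∧ y ∨ y ∧ x ∨ x
    = ¬x ∧ y ∨ y ∧ x ∨ x   [absorption]
    = y ∨ x   [distribution]
Both reduce to y ∨ x, so they are equivalent.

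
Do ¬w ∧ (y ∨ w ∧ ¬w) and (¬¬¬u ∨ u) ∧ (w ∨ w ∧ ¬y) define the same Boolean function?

E1: ¬w ∧ (y ∨ w ∧ ¬w)
    = ¬w ∧ y   (complement / identity)
E2: (¬¬¬u ∨ u) ∧ (w ∨ w ∧ ¬y)
    = (¬¬¬u ∨ u) ∧ w   (absorption)
    = (¬u ∨ u) ∧ w   (double negation)
    = w   (complement / identity)
These differ: at u=0, w=1, y=1, E1 = 0 but E2 = 1.

No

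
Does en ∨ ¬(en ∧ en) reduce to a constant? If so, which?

en ∨ ¬(en ∧ en)
= en ∨ ¬en   [idempotence]
= True   [complement]

yes, True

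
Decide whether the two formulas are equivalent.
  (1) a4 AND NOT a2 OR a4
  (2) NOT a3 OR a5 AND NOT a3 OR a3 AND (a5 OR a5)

E1: a4 AND NOT a2 OR a4
    = a4   [absorption]
E2: NOT a3 OR a5 AND NOT a3 OR a3 AND (a5 OR a5)
    = NOT a3 OR a5 AND NOT a3 OR a3 AND a5   [idempotence]
    = NOT a3 OR a5   [distribution]
These differ: at a2=0, a3=0, a4=0, a5=0, E1 = 0 but E2 = 1.

No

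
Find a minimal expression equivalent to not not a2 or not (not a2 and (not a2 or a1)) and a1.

a2

not not a2 or not (not a2 and (not a2 or a1)) and a1
= not not a2 or not not a2 and a1
= not not a2
= a2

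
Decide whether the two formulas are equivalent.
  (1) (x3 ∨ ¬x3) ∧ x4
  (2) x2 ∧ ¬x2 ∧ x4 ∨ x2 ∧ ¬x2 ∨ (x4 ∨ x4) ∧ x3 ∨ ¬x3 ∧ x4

E1: (x3 ∨ ¬x3) ∧ x4
    = x4   — complement / identity
E2: x2 ∧ ¬x2 ∧ x4 ∨ x2 ∧ ¬x2 ∨ (x4 ∨ x4) ∧ x3 ∨ ¬x3 ∧ x4
    = x2 ∧ ¬x2 ∧ x4 ∨ x2 ∧ ¬x2 ∨ x4 ∧ x3 ∨ ¬x3 ∧ x4   — idempotence
    = x2 ∧ ¬x2 ∨ x4 ∧ x3 ∨ ¬x3 ∧ x4   — absorption
    = x2 ∧ ¬x2 ∨ x4   — distribution
    = x4   — complement / identity
Both reduce to x4, so they are equivalent.

Yes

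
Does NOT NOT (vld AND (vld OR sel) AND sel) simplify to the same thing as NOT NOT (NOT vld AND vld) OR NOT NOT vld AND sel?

E1: NOT NOT (vld AND (vld OR sel) AND sel)
    = vld AND (vld OR sel) AND sel   (double negation)
    = vld AND sel   (absorption)
E2: NOT NOT (NOT vld AND vld) OR NOT NOT vld AND sel
    = NOT NOT (NOT vld AND vld) OR vld AND sel   (double negation)
    = NOT vld AND vld OR vld AND sel   (double negation)
    = vld AND sel   (complement / identity)
Both reduce to vld AND sel, so they are equivalent.

Yes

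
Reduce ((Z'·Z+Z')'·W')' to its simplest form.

Z'+W

((Z'·Z+Z')'·W')'
= Z'·Z+Z'+W   (De Morgan)
= Z'+W   (complement / identity)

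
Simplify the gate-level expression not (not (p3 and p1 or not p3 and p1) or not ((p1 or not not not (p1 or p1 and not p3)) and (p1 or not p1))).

not (not (p3 and p1 or not p3 and p1) or not ((p1 or not not not (p1 or p1 and not p3)) and (p1 or not p1)))
= not (not p1 or not ((p1 or not not not (p1 or p1 and not p3)) and (p1 or not p1)))   [distribution]
= not (not p1 or not ((p1 or not not not p1) and (p1 or not p1)))   [absorption]
= not (not p1 or not ((p1 or not p1) and (p1 or not p1)))   [double negation]
= p1 and (p1 or not p1) and (p1 or not p1)   [De Morgan]
= p1 and (p1 or not p1)   [complement / identity]
= p1   [complement / identity]

p1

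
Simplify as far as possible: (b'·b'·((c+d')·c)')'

b+c

(b'·b'·((c+d')·c)')'
= (b'·b'·c')'   — absorption
= (b'·c')'   — idempotence
= b+c   — De Morgan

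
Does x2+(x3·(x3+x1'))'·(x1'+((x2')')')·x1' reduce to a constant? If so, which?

no

x2+(x3·(x3+x1'))'·(x1'+((x2')')')·x1'
= x2+(x3·(x3+x1'))'·(x1'+x2')·x1'
= x2+(x3·(x3+x1'))'·x1'
= x2+x3'·x1'
This depends on x1, x2, x3, so it is not a constant.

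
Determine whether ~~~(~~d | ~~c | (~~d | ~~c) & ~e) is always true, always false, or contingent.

contingent

~~~(~~d | ~~c | (~~d | ~~c) & ~e)
= ~(~~d | ~~c | (~~d | ~~c) & ~e)
= ~(~~d | ~~c)
= ~d & ~c
This depends on c, d, so it is not a constant.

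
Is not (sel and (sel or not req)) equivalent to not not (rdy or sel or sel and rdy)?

No

E1: not (sel and (sel or not req))
    = not sel   (absorption)
E2: not not (rdy or sel or sel and rdy)
    = not not (rdy or sel)   (absorption)
    = rdy or sel   (double negation)
These differ: at rdy=0, req=0, sel=1, E1 = 0 but E2 = 1.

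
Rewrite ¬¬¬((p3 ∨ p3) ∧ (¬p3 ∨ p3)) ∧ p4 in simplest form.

¬¬¬((p3 ∨ p3) ∧ (¬p3 ∨ p3)) ∧ p4
= ¬¬¬(p3 ∨ p3) ∧ p4   [complement / identity]
= ¬(p3 ∨ p3) ∧ p4   [double negation]
= ¬p3 ∧ p4   [idempotence]

¬p3 ∧ p4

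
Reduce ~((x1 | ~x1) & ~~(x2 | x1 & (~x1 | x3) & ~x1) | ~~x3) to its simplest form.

~x2 & ~x3

~((x1 | ~x1) & ~~(x2 | x1 & (~x1 | x3) & ~x1) | ~~x3)
= ~((x1 | ~x1) & ~~(x2 | x1 & ~x1) | ~~x3)   — absorption
= ~(~~(x2 | x1 & ~x1) | ~~x3)   — complement / identity
= ~(~~x2 | ~~x3)   — complement / identity
= ~x2 & ~x3   — De Morgan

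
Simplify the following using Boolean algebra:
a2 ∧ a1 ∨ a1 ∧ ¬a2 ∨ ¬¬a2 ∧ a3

a1 ∨ a2 ∧ a3

a2 ∧ a1 ∨ a1 ∧ ¬a2 ∨ ¬¬a2 ∧ a3
= a1 ∨ ¬¬a2 ∧ a3   (distribution)
= a1 ∨ a2 ∧ a3   (double negation)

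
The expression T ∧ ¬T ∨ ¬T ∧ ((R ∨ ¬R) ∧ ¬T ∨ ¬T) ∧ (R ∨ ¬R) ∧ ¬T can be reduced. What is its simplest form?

¬T

T ∧ ¬T ∨ ¬T ∧ ((R ∨ ¬R) ∧ ¬T ∨ ¬T) ∧ (R ∨ ¬R) ∧ ¬T
= T ∧ ¬T ∨ ¬T ∧ (R ∨ ¬R) ∧ ¬T
= T ∧ ¬T ∨ ¬T ∧ ¬T
= ¬T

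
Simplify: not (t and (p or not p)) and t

not (t and (p or not p)) and t
= not t and t   — complement / identity
= False   — complement

False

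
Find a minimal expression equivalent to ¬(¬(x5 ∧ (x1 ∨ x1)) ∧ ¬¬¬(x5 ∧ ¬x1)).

¬(¬(x5 ∧ (x1 ∨ x1)) ∧ ¬¬¬(x5 ∧ ¬x1))
= ¬(¬(x5 ∧ x1) ∧ ¬¬¬(x5 ∧ ¬x1))   [idempotence]
= x5 ∧ x1 ∨ ¬¬(x5 ∧ ¬x1)   [De Morgan]
= x5 ∧ x1 ∨ x5 ∧ ¬x1   [double negation]
= x5   [distribution]

x5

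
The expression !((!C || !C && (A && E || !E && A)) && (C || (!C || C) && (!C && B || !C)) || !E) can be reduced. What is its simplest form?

!((!C || !C && (A && E || !E && A)) && (C || (!C || C) && (!C && B || !C)) || !E)
= !((!C || !C && A) && (C || (!C || C) && (!C && B || !C)) || !E)   — distribution
= !((!C || !C && A) && (C || !C && B || !C) || !E)   — complement / identity
= !(!C && (C || !C && B || !C) || !E)   — absorption
= !(!C && (C || !C) || !E)   — absorption
= !(!C || !E)   — complement / identity
= C && E   — De Morgan

C && E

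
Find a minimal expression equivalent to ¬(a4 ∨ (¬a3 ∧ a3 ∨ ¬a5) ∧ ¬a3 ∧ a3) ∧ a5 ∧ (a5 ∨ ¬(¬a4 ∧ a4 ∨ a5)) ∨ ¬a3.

¬a4 ∧ a5 ∨ ¬a3

¬(a4 ∨ (¬a3 ∧ a3 ∨ ¬a5) ∧ ¬a3 ∧ a3) ∧ a5 ∧ (a5 ∨ ¬(¬a4 ∧ a4 ∨ a5)) ∨ ¬a3
= ¬(a4 ∨ ¬a3 ∧ a3) ∧ a5 ∧ (a5 ∨ ¬(¬a4 ∧ a4 ∨ a5)) ∨ ¬a3   — absorption
= ¬(a4 ∨ ¬a3 ∧ a3) ∧ a5 ∧ (a5 ∨ ¬a5) ∨ ¬a3   — complement / identity
= ¬(a4 ∨ ¬a3 ∧ a3) ∧ a5 ∨ ¬a3   — complement / identity
= ¬a4 ∧ a5 ∨ ¬a3   — complement / identity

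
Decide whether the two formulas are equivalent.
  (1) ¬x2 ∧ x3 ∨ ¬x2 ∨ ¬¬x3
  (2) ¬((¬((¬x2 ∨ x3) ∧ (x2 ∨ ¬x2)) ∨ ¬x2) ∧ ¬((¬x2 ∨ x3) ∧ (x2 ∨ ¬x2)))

E1: ¬x2 ∧ x3 ∨ ¬x2 ∨ ¬¬x3
    = ¬x2 ∧ x3 ∨ ¬x2 ∨ x3   [double negation]
    = ¬x2 ∨ x3   [absorption]
E2: ¬((¬((¬x2 ∨ x3) ∧ (x2 ∨ ¬x2)) ∨ ¬x2) ∧ ¬((¬x2 ∨ x3) ∧ (x2 ∨ ¬x2)))
    = ¬¬((¬x2 ∨ x3) ∧ (x2 ∨ ¬x2))   [absorption]
    = ¬¬(¬x2 ∨ x3)   [complement / identity]
    = ¬x2 ∨ x3   [double negation]
Both reduce to ¬x2 ∨ x3, so they are equivalent.

Yes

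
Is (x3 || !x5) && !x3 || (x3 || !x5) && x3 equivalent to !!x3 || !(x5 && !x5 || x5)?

Yes

E1: (x3 || !x5) && !x3 || (x3 || !x5) && x3
    = x3 || !x5   [distribution]
E2: !!x3 || !(x5 && !x5 || x5)
    = x3 || !(x5 && !x5 || x5)   [double negation]
    = x3 || !x5   [complement / identity]
Both reduce to x3 || !x5, so they are equivalent.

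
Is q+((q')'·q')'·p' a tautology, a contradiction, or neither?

neither

q+((q')'·q')'·p'
= q+(q'+q)·p'   [De Morgan]
= q+p'   [complement / identity]
This depends on p, q, so it is not a constant.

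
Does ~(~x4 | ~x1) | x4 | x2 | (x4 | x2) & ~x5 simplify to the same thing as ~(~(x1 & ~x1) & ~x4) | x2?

E1: ~(~x4 | ~x1) | x4 | x2 | (x4 | x2) & ~x5
    = x4 & x1 | x4 | x2 | (x4 | x2) & ~x5   [De Morgan]
    = x4 | x2 | (x4 | x2) & ~x5   [absorption]
    = x4 | x2   [absorption]
E2: ~(~(x1 & ~x1) & ~x4) | x2
    = x1 & ~x1 | x4 | x2   [De Morgan]
    = x4 | x2   [complement / identity]
Both reduce to x4 | x2, so they are equivalent.

Yes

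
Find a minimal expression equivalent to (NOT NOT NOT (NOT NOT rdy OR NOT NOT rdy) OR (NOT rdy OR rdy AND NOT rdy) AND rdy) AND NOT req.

(NOT NOT NOT (NOT NOT rdy OR NOT NOT rdy) OR (NOT rdy OR rdy AND NOT rdy) AND rdy) AND NOT req
= (NOT NOT (NOT rdy AND NOT rdy) OR (NOT rdy OR rdy AND NOT rdy) AND rdy) AND NOT req
= (NOT rdy AND NOT rdy OR (NOT rdy OR rdy AND NOT rdy) AND rdy) AND NOT req
= (NOT rdy AND NOT rdy OR NOT rdy AND rdy) AND NOT req
= NOT rdy AND NOT req

NOT rdy AND NOT req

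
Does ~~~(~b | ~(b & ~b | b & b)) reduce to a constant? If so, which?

no

~~~(~b | ~(b & ~b | b & b))
= ~~~(~b | ~b)   (distribution)
= ~(~b | ~b)   (double negation)
= ~~b   (idempotence)
= b   (double negation)
This depends on b, so it is not a constant.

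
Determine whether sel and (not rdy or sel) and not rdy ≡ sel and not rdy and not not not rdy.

Yes

E1: sel and (not rdy or sel) and not rdy
    = sel and not rdy
E2: sel and not rdy and not not not rdy
    = sel and not rdy and not rdy
    = sel and not rdy
Both reduce to sel and not rdy, so they are equivalent.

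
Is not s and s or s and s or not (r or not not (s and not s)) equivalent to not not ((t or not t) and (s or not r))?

Yes

E1: not s and s or s and s or not (r or not not (s and not s))
    = s or not (r or not not (s and not s))   [distribution]
    = s or not (r or s and not s)   [double negation]
    = s or not r   [complement / identity]
E2: not not ((t or not t) and (s or not r))
    = not not (s or not r)   [complement / identity]
    = s or not r   [double negation]
Both reduce to s or not r, so they are equivalent.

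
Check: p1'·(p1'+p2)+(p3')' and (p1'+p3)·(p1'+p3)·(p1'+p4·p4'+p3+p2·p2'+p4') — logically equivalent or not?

Yes

E1: p1'·(p1'+p2)+(p3')'
    = p1'+(p3')'   [absorption]
    = p1'+p3   [double negation]
E2: (p1'+p3)·(p1'+p3)·(p1'+p4·p4'+p3+p2·p2'+p4')
    = (p1'+p3)·(p1'+p3)·(p1'+p3+p2·p2'+p4')   [complement / identity]
    = (p1'+p3)·(p1'+p3)·(p1'+p3+p4')   [complement / identity]
    = (p1'+p3)·(p1'+p3)   [absorption]
    = p1'+p3   [idempotence]
Both reduce to p1'+p3, so they are equivalent.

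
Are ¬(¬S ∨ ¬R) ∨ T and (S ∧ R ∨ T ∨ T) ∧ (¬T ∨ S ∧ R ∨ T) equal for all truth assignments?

Yes

E1: ¬(¬S ∨ ¬R) ∨ T
    = S ∧ R ∨ T   [De Morgan]
E2: (S ∧ R ∨ T ∨ T) ∧ (¬T ∨ S ∧ R ∨ T)
    = T ∧ ¬T ∨ S ∧ R ∨ T   [distribution]
    = S ∧ R ∨ T   [complement / identity]
Both reduce to S ∧ R ∨ T, so they are equivalent.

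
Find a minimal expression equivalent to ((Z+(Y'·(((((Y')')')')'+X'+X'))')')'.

((Z+(Y'·(((((Y')')')')'+X'+X'))')')'
= ((Z+(Y'·(((Y')')'+X'+X'))')')'   [double negation]
= ((Z+(Y'·(Y'+X'+X'))')')'   [double negation]
= ((Z+(Y'·(Y'+X'))')')'   [idempotence]
= ((Z+(Y')')')'   [absorption]
= ((Z+Y)')'   [double negation]
= Z+Y   [double negation]

Z+Y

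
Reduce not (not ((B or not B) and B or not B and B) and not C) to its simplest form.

B or C

not (not ((B or not B) and B or not B and B) and not C)
= not (not ((B or not B) and B) and not C)
= (B or not B) and B or C
= B or C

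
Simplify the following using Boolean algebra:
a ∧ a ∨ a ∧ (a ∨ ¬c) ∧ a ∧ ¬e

a

a ∧ a ∨ a ∧ (a ∨ ¬c) ∧ a ∧ ¬e
= a ∧ a ∨ a ∧ a ∧ ¬e   [absorption]
= a ∧ a ∨ a ∧ ¬e   [idempotence]
= a ∧ (a ∨ ¬e)   [distribution]
= a   [absorption]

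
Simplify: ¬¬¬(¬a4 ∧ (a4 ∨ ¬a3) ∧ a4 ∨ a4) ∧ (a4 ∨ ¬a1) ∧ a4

False

¬¬¬(¬a4 ∧ (a4 ∨ ¬a3) ∧ a4 ∨ a4) ∧ (a4 ∨ ¬a1) ∧ a4
= ¬¬¬(¬a4 ∧ a4 ∨ a4) ∧ (a4 ∨ ¬a1) ∧ a4   — absorption
= ¬(¬a4 ∧ a4 ∨ a4) ∧ (a4 ∨ ¬a1) ∧ a4   — double negation
= ¬(¬a4 ∧ a4 ∨ a4) ∧ a4   — absorption
= ¬a4 ∧ a4   — complement / identity
= False   — complement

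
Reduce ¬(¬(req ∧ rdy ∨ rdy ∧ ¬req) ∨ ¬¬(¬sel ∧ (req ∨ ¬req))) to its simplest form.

¬(¬(req ∧ rdy ∨ rdy ∧ ¬req) ∨ ¬¬(¬sel ∧ (req ∨ ¬req)))
= ¬(¬(req ∧ rdy ∨ rdy ∧ ¬req) ∨ ¬¬¬sel)   — complement / identity
= ¬(¬(req ∧ rdy ∨ rdy ∧ ¬req) ∨ ¬sel)   — double negation
= (req ∧ rdy ∨ rdy ∧ ¬req) ∧ sel   — De Morgan
= rdy ∧ sel   — distribution

rdy ∧ sel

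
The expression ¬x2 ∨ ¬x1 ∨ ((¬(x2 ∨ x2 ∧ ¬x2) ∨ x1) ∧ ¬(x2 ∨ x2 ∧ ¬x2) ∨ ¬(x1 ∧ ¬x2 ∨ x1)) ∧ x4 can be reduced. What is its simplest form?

¬x2 ∨ ¬x1

¬x2 ∨ ¬x1 ∨ ((¬(x2 ∨ x2 ∧ ¬x2) ∨ x1) ∧ ¬(x2 ∨ x2 ∧ ¬x2) ∨ ¬(x1 ∧ ¬x2 ∨ x1)) ∧ x4
= ¬x2 ∨ ¬x1 ∨ (¬(x2 ∨ x2 ∧ ¬x2) ∨ ¬(x1 ∧ ¬x2 ∨ x1)) ∧ x4   — absorption
= ¬x2 ∨ ¬x1 ∨ (¬x2 ∨ ¬(x1 ∧ ¬x2 ∨ x1)) ∧ x4   — complement / identity
= ¬x2 ∨ ¬x1 ∨ (¬x2 ∨ ¬x1) ∧ x4   — absorption
= ¬x2 ∨ ¬x1   — absorption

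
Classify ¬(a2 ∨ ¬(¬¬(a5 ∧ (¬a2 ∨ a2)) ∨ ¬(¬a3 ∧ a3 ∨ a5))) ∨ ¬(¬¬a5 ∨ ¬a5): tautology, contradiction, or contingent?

¬(a2 ∨ ¬(¬¬(a5 ∧ (¬a2 ∨ a2)) ∨ ¬(¬a3 ∧ a3 ∨ a5))) ∨ ¬(¬¬a5 ∨ ¬a5)
= ¬(a2 ∨ ¬(¬¬(a5 ∧ (¬a2 ∨ a2)) ∨ ¬(¬a3 ∧ a3 ∨ a5))) ∨ ¬a5 ∧ a5   — De Morgan
= ¬(a2 ∨ ¬(¬¬(a5 ∧ (¬a2 ∨ a2)) ∨ ¬(¬a3 ∧ a3 ∨ a5)))   — complement / identity
= ¬(a2 ∨ ¬(¬¬(a5 ∧ (¬a2 ∨ a2)) ∨ ¬a5))   — complement / identity
= ¬(a2 ∨ ¬(¬¬a5 ∨ ¬a5))   — complement / identity
= ¬(a2 ∨ ¬a5 ∧ a5)   — De Morgan
= ¬a2   — complement / identity
This depends on a2, so it is not a constant.

contingent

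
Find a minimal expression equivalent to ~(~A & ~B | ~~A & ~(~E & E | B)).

~(~A & ~B | ~~A & ~(~E & E | B))
= ~(~A & ~B | A & ~(~E & E | B))   (double negation)
= ~(~A & ~B | A & ~B)   (complement / identity)
= ~~B   (distribution)
= B   (double negation)

B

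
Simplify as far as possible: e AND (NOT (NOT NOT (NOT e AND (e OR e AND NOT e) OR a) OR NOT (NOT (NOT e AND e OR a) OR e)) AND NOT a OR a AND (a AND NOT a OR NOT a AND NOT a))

e AND NOT a

e AND (NOT (NOT NOT (NOT e AND (e OR e AND NOT e) OR a) OR NOT (NOT (NOT e AND e OR a) OR e)) AND NOT a OR a AND (a AND NOT a OR NOT a AND NOT a))
= e AND (NOT (NOT NOT (NOT e AND e OR a) OR NOT (NOT (NOT e AND e OR a) OR e)) AND NOT a OR a AND (a AND NOT a OR NOT a AND NOT a))   — complement / identity
= e AND (NOT (NOT e AND e OR a) AND (NOT (NOT e AND e OR a) OR e) AND NOT a OR a AND (a AND NOT a OR NOT a AND NOT a))   — De Morgan
= e AND (NOT (NOT e AND e OR a) AND NOT a OR a AND (a AND NOT a OR NOT a AND NOT a))   — absorption
= e AND (NOT a AND NOT a OR a AND (a AND NOT a OR NOT a AND NOT a))   — complement / identity
= e AND (NOT a AND NOT a OR a AND NOT a)   — distribution
= e AND NOT a   — distribution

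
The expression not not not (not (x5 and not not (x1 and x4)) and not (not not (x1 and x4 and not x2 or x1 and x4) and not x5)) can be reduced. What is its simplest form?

not not not (not (x5 and not not (x1 and x4)) and not (not not (x1 and x4 and not x2 or x1 and x4) and not x5))
= not (not (x5 and not not (x1 and x4)) and not (not not (x1 and x4 and not x2 or x1 and x4) and not x5))   — double negation
= not (not (x5 and not not (x1 and x4)) and not (not not (x1 and x4) and not x5))   — absorption
= x5 and not not (x1 and x4) or not not (x1 and x4) and not x5   — De Morgan
= not not (x1 and x4)   — distribution
= x1 and x4   — double negation

x1 and x4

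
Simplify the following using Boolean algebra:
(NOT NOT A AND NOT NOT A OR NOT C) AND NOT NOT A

(NOT NOT A AND NOT NOT A OR NOT C) AND NOT NOT A
= (NOT NOT A OR NOT C) AND NOT NOT A   — idempotence
= NOT NOT A   — absorption
= A   — double negation

A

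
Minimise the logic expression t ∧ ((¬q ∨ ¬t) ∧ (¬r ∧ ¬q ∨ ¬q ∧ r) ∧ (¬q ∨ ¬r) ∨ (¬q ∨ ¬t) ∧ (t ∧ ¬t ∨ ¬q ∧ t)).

t ∧ ¬q

t ∧ ((¬q ∨ ¬t) ∧ (¬r ∧ ¬q ∨ ¬q ∧ r) ∧ (¬q ∨ ¬r) ∨ (¬q ∨ ¬t) ∧ (t ∧ ¬t ∨ ¬q ∧ t))
= t ∧ ((¬q ∨ ¬t) ∧ (¬r ∧ ¬q ∨ ¬q ∧ r) ∧ (¬q ∨ ¬r) ∨ (¬q ∨ ¬t) ∧ ¬q ∧ t)   (complement / identity)
= t ∧ ((¬q ∨ ¬t) ∧ ¬q ∧ (¬q ∨ ¬r) ∨ (¬q ∨ ¬t) ∧ ¬q ∧ t)   (distribution)
= t ∧ (¬q ∨ ¬t) ∧ (¬q ∧ (¬q ∨ ¬r) ∨ ¬q ∧ t)   (distribution)
= t ∧ (¬q ∨ ¬t) ∧ (¬q ∨ ¬q ∧ t)   (absorption)
= t ∧ (¬q ∨ ¬t) ∧ ¬q   (absorption)
= t ∧ ¬q   (absorption)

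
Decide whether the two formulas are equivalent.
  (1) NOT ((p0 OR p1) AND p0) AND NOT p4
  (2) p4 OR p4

No

E1: NOT ((p0 OR p1) AND p0) AND NOT p4
    = NOT p0 AND NOT p4   — absorption
E2: p4 OR p4
    = p4   — idempotence
These differ: at p0=0, p1=0, p4=1, E1 = 0 but E2 = 1.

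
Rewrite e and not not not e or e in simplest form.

e and not not not e or e
= e and not e or e   [double negation]
= e   [complement / identity]

e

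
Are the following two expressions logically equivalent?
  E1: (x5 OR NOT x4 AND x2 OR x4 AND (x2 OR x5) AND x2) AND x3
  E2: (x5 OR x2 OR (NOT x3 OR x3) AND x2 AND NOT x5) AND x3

Yes

E1: (x5 OR NOT x4 AND x2 OR x4 AND (x2 OR x5) AND x2) AND x3
    = (x5 OR NOT x4 AND x2 OR x4 AND x2) AND x3   (absorption)
    = (x5 OR x2) AND x3   (distribution)
E2: (x5 OR x2 OR (NOT x3 OR x3) AND x2 AND NOT x5) AND x3
    = (x5 OR x2 OR x2 AND NOT x5) AND x3   (complement / identity)
    = (x5 OR x2) AND x3   (absorption)
Both reduce to (x5 OR x2) AND x3, so they are equivalent.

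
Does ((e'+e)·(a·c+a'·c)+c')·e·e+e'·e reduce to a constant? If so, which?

no

((e'+e)·(a·c+a'·c)+c')·e·e+e'·e
= ((e'+e)·c+c')·e·e+e'·e
= (c+c')·e·e+e'·e
= e·e+e'·e
= (e+e')·e
= e
This depends on e, so it is not a constant.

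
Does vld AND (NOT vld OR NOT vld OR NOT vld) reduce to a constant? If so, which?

vld AND (NOT vld OR NOT vld OR NOT vld)
= vld AND (NOT vld OR NOT vld)
= vld AND NOT vld
= FALSE

yes, False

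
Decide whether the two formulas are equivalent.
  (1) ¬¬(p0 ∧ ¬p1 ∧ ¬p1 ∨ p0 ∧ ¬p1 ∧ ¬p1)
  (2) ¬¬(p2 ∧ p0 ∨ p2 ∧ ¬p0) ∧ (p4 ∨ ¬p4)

E1: ¬¬(p0 ∧ ¬p1 ∧ ¬p1 ∨ p0 ∧ ¬p1 ∧ ¬p1)
    = p0 ∧ ¬p1 ∧ ¬p1 ∨ p0 ∧ ¬p1 ∧ ¬p1   [double negation]
    = p0 ∧ ¬p1 ∧ ¬p1   [idempotence]
    = p0 ∧ ¬p1   [idempotence]
E2: ¬¬(p2 ∧ p0 ∨ p2 ∧ ¬p0) ∧ (p4 ∨ ¬p4)
    = ¬¬p2 ∧ (p4 ∨ ¬p4)   [distribution]
    = p2 ∧ (p4 ∨ ¬p4)   [double negation]
    = p2   [complement / identity]
These differ: at p0=0, p1=0, p2=1, p4=0, E1 = 0 but E2 = 1.

No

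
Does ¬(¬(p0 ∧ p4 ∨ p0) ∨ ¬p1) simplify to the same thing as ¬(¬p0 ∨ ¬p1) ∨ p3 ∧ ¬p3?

E1: ¬(¬(p0 ∧ p4 ∨ p0) ∨ ¬p1)
    = ¬(¬p0 ∨ ¬p1)   — absorption
    = p0 ∧ p1   — De Morgan
E2: ¬(¬p0 ∨ ¬p1) ∨ p3 ∧ ¬p3
    = ¬(¬p0 ∨ ¬p1)   — complement / identity
    = p0 ∧ p1   — De Morgan
Both reduce to p0 ∧ p1, so they are equivalent.

Yes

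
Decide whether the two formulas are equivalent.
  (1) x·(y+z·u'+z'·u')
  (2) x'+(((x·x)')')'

E1: x·(y+z·u'+z'·u')
    = x·(y+u')   — distribution
E2: x'+(((x·x)')')'
    = x'+((x')')'   — idempotence
    = x'+x'   — double negation
    = x'   — idempotence
These differ: at u=0, x=0, y=1, z=0, E1 = 0 but E2 = 1.

No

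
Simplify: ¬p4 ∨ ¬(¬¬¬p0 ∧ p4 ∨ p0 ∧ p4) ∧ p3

¬p4 ∨ ¬(¬¬¬p0 ∧ p4 ∨ p0 ∧ p4) ∧ p3
= ¬p4 ∨ ¬(¬p0 ∧ p4 ∨ p0 ∧ p4) ∧ p3   — double negation
= ¬p4 ∨ ¬p4 ∧ p3   — distribution
= ¬p4   — absorption

¬p4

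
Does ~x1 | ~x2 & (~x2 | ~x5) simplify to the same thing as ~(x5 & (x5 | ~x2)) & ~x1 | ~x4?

E1: ~x1 | ~x2 & (~x2 | ~x5)
    = ~x1 | ~x2
E2: ~(x5 & (x5 | ~x2)) & ~x1 | ~x4
    = ~x5 & ~x1 | ~x4
These differ: at x1=1, x2=0, x4=1, x5=1, E1 = 1 but E2 = 0.

No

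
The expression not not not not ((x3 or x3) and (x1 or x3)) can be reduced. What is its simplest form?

x3

not not not not ((x3 or x3) and (x1 or x3))
= not not not not (x3 or x3 and x1)
= not not not not x3
= not not x3
= x3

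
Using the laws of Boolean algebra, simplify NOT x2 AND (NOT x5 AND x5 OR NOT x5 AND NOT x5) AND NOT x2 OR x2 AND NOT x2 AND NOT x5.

NOT x2 AND NOT x5

NOT x2 AND (NOT x5 AND x5 OR NOT x5 AND NOT x5) AND NOT x2 OR x2 AND NOT x2 AND NOT x5
= NOT x2 AND NOT x5 AND NOT x2 OR x2 AND NOT x2 AND NOT x5   — distribution
= NOT x2 AND NOT x5   — distribution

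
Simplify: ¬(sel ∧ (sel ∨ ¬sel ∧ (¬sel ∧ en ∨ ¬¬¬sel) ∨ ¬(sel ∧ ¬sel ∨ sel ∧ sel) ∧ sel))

¬sel

¬(sel ∧ (sel ∨ ¬sel ∧ (¬sel ∧ en ∨ ¬¬¬sel) ∨ ¬(sel ∧ ¬sel ∨ sel ∧ sel) ∧ sel))
= ¬(sel ∧ (sel ∨ ¬sel ∧ (¬sel ∧ en ∨ ¬sel) ∨ ¬(sel ∧ ¬sel ∨ sel ∧ sel) ∧ sel))   (double negation)
= ¬(sel ∧ (sel ∨ ¬sel ∧ (¬sel ∧ en ∨ ¬sel) ∨ ¬sel ∧ sel))   (distribution)
= ¬(sel ∧ (sel ∨ ¬sel ∧ ¬sel ∨ ¬sel ∧ sel))   (absorption)
= ¬(sel ∧ (sel ∨ ¬sel))   (distribution)
= ¬sel   (complement / identity)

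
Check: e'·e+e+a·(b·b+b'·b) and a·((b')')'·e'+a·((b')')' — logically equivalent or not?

E1: e'·e+e+a·(b·b+b'·b)
    = e+a·(b·b+b'·b)   — complement / identity
    = e+a·b   — distribution
E2: a·((b')')'·e'+a·((b')')'
    = a·((b')')'   — absorption
    = a·b'   — double negation
These differ: at a=1, b=1, e=1, E1 = 1 but E2 = 0.

No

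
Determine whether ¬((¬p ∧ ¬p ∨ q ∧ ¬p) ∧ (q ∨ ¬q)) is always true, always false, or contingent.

¬((¬p ∧ ¬p ∨ q ∧ ¬p) ∧ (q ∨ ¬q))
= ¬((¬p ∨ q) ∧ ¬p ∧ (q ∨ ¬q))   — distribution
= ¬((¬p ∨ q) ∧ ¬p)   — complement / identity
= ¬¬p   — absorption
= p   — double negation
This depends on p, so it is not a constant.

contingent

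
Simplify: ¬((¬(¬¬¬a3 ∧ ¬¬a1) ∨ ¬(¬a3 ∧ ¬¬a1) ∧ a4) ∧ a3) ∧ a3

¬((¬(¬¬¬a3 ∧ ¬¬a1) ∨ ¬(¬a3 ∧ ¬¬a1) ∧ a4) ∧ a3) ∧ a3
= ¬((¬(¬a3 ∧ ¬¬a1) ∨ ¬(¬a3 ∧ ¬¬a1) ∧ a4) ∧ a3) ∧ a3   — double negation
= ¬(¬(¬a3 ∧ ¬¬a1) ∧ a3) ∧ a3   — absorption
= ¬((a3 ∨ ¬a1) ∧ a3) ∧ a3   — De Morgan
= ¬a3 ∧ a3   — absorption
= False   — complement

False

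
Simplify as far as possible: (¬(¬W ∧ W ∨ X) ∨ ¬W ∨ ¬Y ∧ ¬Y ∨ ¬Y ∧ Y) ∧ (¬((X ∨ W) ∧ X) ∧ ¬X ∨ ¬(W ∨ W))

¬X ∨ ¬W

(¬(¬W ∧ W ∨ X) ∨ ¬W ∨ ¬Y ∧ ¬Y ∨ ¬Y ∧ Y) ∧ (¬((X ∨ W) ∧ X) ∧ ¬X ∨ ¬(W ∨ W))
= (¬(¬W ∧ W ∨ X) ∨ ¬W ∨ ¬Y ∧ ¬Y ∨ ¬Y ∧ Y) ∧ (¬X ∧ ¬X ∨ ¬(W ∨ W))   — absorption
= (¬(¬W ∧ W ∨ X) ∨ ¬W ∨ ¬Y ∧ ¬Y ∨ ¬Y ∧ Y) ∧ (¬X ∧ ¬X ∨ ¬W)   — idempotence
= (¬X ∨ ¬W ∨ ¬Y ∧ ¬Y ∨ ¬Y ∧ Y) ∧ (¬X ∧ ¬X ∨ ¬W)   — complement / identity
= (¬X ∨ ¬W ∨ ¬Y ∧ ¬Y ∨ ¬Y ∧ Y) ∧ (¬X ∨ ¬W)   — idempotence
= (¬X ∨ ¬W ∨ ¬Y) ∧ (¬X ∨ ¬W)   — distribution
= ¬X ∨ ¬W   — absorption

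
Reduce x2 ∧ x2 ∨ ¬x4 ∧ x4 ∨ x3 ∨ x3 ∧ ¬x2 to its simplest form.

x2 ∨ x3

x2 ∧ x2 ∨ ¬x4 ∧ x4 ∨ x3 ∨ x3 ∧ ¬x2
= x2 ∧ x2 ∨ x3 ∨ x3 ∧ ¬x2   [complement / identity]
= x2 ∨ x3 ∨ x3 ∧ ¬x2   [idempotence]
= x2 ∨ x3   [absorption]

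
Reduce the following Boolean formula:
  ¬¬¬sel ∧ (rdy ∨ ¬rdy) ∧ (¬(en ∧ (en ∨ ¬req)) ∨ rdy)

¬¬¬sel ∧ (rdy ∨ ¬rdy) ∧ (¬(en ∧ (en ∨ ¬req)) ∨ rdy)
= ¬¬¬sel ∧ (rdy ∨ ¬rdy) ∧ (¬en ∨ rdy)   [absorption]
= ¬¬¬sel ∧ (¬en ∨ rdy)   [complement / identity]
= ¬sel ∧ (¬en ∨ rdy)   [double negation]

¬sel ∧ (¬en ∨ rdy)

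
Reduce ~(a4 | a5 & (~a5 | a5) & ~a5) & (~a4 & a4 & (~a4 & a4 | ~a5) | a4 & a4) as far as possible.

~(a4 | a5 & (~a5 | a5) & ~a5) & (~a4 & a4 & (~a4 & a4 | ~a5) | a4 & a4)
= ~(a4 | a5 & ~a5) & (~a4 & a4 & (~a4 & a4 | ~a5) | a4 & a4)   (complement / identity)
= ~(a4 | a5 & ~a5) & (~a4 & a4 | a4 & a4)   (absorption)
= ~(a4 | a5 & ~a5) & a4   (distribution)
= ~a4 & a4   (complement / identity)
= 0   (complement)

0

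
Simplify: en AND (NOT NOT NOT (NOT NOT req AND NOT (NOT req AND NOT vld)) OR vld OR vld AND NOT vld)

en AND (NOT req OR vld)

en AND (NOT NOT NOT (NOT NOT req AND NOT (NOT req AND NOT vld)) OR vld OR vld AND NOT vld)
= en AND (NOT NOT (NOT req OR NOT req AND NOT vld) OR vld OR vld AND NOT vld)   — De Morgan
= en AND (NOT NOT NOT req OR vld OR vld AND NOT vld)   — absorption
= en AND (NOT NOT NOT req OR vld)   — complement / identity
= en AND (NOT req OR vld)   — double negation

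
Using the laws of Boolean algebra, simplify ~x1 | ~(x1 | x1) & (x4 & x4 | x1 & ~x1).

~x1

~x1 | ~(x1 | x1) & (x4 & x4 | x1 & ~x1)
= ~x1 | ~(x1 | x1) & x4 & x4
= ~x1 | ~x1 & x4 & x4
= ~x1 | ~x1 & x4
= ~x1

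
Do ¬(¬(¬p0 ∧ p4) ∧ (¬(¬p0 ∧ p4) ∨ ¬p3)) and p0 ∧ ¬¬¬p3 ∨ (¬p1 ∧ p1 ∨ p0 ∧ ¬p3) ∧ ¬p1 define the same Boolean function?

E1: ¬(¬(¬p0 ∧ p4) ∧ (¬(¬p0 ∧ p4) ∨ ¬p3))
    = ¬¬(¬p0 ∧ p4)
    = ¬p0 ∧ p4
E2: p0 ∧ ¬¬¬p3 ∨ (¬p1 ∧ p1 ∨ p0 ∧ ¬p3) ∧ ¬p1
    = p0 ∧ ¬p3 ∨ (¬p1 ∧ p1 ∨ p0 ∧ ¬p3) ∧ ¬p1
    = p0 ∧ ¬p3 ∨ p0 ∧ ¬p3 ∧ ¬p1
    = p0 ∧ ¬p3
These differ: at p0=1, p1=1, p3=0, p4=1, E1 = 0 but E2 = 1.

No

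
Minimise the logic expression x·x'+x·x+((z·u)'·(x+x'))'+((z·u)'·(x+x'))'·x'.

x+z·u

x·x'+x·x+((z·u)'·(x+x'))'+((z·u)'·(x+x'))'·x'
= x·x'+x·x+((z·u)'·(x+x'))'   [absorption]
= x+((z·u)'·(x+x'))'   [distribution]
= x+((z·u)')'   [complement / identity]
= x+z·u   [double negation]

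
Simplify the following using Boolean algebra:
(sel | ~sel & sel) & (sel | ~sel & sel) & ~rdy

sel & ~rdy

(sel | ~sel & sel) & (sel | ~sel & sel) & ~rdy
= (sel | ~sel & sel) & ~rdy   (idempotence)
= sel & ~rdy   (complement / identity)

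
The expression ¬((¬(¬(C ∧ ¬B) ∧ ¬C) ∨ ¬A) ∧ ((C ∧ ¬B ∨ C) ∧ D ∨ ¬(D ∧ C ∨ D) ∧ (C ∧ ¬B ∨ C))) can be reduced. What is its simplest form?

¬((¬(¬(C ∧ ¬B) ∧ ¬C) ∨ ¬A) ∧ ((C ∧ ¬B ∨ C) ∧ D ∨ ¬(D ∧ C ∨ D) ∧ (C ∧ ¬B ∨ C)))
= ¬((¬(¬(C ∧ ¬B) ∧ ¬C) ∨ ¬A) ∧ ((C ∧ ¬B ∨ C) ∧ D ∨ ¬D ∧ (C ∧ ¬B ∨ C)))   (absorption)
= ¬((¬(¬(C ∧ ¬B) ∧ ¬C) ∨ ¬A) ∧ (C ∧ ¬B ∨ C))   (distribution)
= ¬((C ∧ ¬B ∨ C ∨ ¬A) ∧ (C ∧ ¬B ∨ C))   (De Morgan)
= ¬(C ∧ ¬B ∨ C)   (absorption)
= ¬C   (absorption)

¬C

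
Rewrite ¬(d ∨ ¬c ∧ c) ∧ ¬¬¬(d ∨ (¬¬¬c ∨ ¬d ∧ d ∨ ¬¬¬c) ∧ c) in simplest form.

¬d

¬(d ∨ ¬c ∧ c) ∧ ¬¬¬(d ∨ (¬¬¬c ∨ ¬d ∧ d ∨ ¬¬¬c) ∧ c)
= ¬(d ∨ ¬c ∧ c) ∧ ¬(d ∨ (¬¬¬c ∨ ¬d ∧ d ∨ ¬¬¬c) ∧ c)   (double negation)
= ¬(d ∨ ¬c ∧ c) ∧ ¬(d ∨ (¬¬¬c ∨ ¬¬¬c) ∧ c)   (complement / identity)
= ¬(d ∨ ¬c ∧ c) ∧ ¬(d ∨ ¬¬¬c ∧ c)   (idempotence)
= ¬(d ∨ ¬c ∧ c) ∧ ¬(d ∨ ¬c ∧ c)   (double negation)
= ¬(d ∨ ¬c ∧ c)   (idempotence)
= ¬d   (complement / identity)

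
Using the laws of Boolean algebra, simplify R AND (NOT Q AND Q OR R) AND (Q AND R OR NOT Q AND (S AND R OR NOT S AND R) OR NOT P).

R

R AND (NOT Q AND Q OR R) AND (Q AND R OR NOT Q AND (S AND R OR NOT S AND R) OR NOT P)
= R AND R AND (Q AND R OR NOT Q AND (S AND R OR NOT S AND R) OR NOT P)   — complement / identity
= R AND R AND (Q AND R OR NOT Q AND R OR NOT P)   — distribution
= R AND R AND (R OR NOT P)   — distribution
= R AND R   — absorption
= R   — idempotence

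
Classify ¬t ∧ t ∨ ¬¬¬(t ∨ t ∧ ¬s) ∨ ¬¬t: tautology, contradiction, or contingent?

tautology

¬t ∧ t ∨ ¬¬¬(t ∨ t ∧ ¬s) ∨ ¬¬t
= ¬t ∧ t ∨ ¬¬¬(t ∨ t ∧ ¬s) ∨ t   (double negation)
= ¬t ∧ t ∨ ¬¬¬t ∨ t   (absorption)
= ¬t ∧ t ∨ ¬t ∨ t   (double negation)
= ¬t ∨ t   (complement / identity)
= True   (complement)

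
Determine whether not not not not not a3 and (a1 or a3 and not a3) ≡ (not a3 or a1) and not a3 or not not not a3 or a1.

E1: not not not not not a3 and (a1 or a3 and not a3)
    = not not not not not a3 and a1   (complement / identity)
    = not not not a3 and a1   (double negation)
    = not a3 and a1   (double negation)
E2: (not a3 or a1) and not a3 or not not not a3 or a1
    = (not a3 or a1) and not a3 or not a3 or a1   (double negation)
    = not a3 or a1   (absorption)
These differ: at a1=0, a3=0, E1 = 0 but E2 = 1.

No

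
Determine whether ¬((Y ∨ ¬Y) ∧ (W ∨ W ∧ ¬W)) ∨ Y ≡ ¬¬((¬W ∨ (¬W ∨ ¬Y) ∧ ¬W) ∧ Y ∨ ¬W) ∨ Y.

Yes

E1: ¬((Y ∨ ¬Y) ∧ (W ∨ W ∧ ¬W)) ∨ Y
    = ¬(W ∨ W ∧ ¬W) ∨ Y   — complement / identity
    = ¬W ∨ Y   — complement / identity
E2: ¬¬((¬W ∨ (¬W ∨ ¬Y) ∧ ¬W) ∧ Y ∨ ¬W) ∨ Y
    = ¬¬((¬W ∨ ¬W) ∧ Y ∨ ¬W) ∨ Y   — absorption
    = ¬¬(¬W ∧ Y ∨ ¬W) ∨ Y   — idempotence
    = ¬¬¬W ∨ Y   — absorption
    = ¬W ∨ Y   — double negation
Both reduce to ¬W ∨ Y, so they are equivalent.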